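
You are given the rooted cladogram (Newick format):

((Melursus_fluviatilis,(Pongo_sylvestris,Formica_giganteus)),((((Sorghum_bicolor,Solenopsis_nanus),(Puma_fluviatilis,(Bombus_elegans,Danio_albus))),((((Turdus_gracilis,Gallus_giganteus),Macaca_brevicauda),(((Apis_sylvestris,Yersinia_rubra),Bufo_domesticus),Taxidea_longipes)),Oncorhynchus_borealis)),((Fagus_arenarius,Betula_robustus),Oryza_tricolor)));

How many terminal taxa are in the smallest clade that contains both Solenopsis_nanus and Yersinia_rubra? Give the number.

The MRCA of Solenopsis_nanus and Yersinia_rubra is the node subtending (((Sorghum_bicolor,Solenopsis_nanus),(Puma_fluviatilis,(Bombus_elegans,Danio_albus))),((((Turdus_gracilis,Gallus_giganteus),Macaca_brevicauda),(((Apis_sylvestris,Yersinia_rubra),Bufo_domesticus),Taxidea_longipes)),Oncorhynchus_borealis)).
That clade contains 13 terminal taxa: Apis_sylvestris, Bombus_elegans, Bufo_domesticus, Danio_albus, Gallus_giganteus, Macaca_brevicauda, Oncorhynchus_borealis, Puma_fluviatilis, Solenopsis_nanus, Sorghum_bicolor, Taxidea_longipes, Turdus_gracilis, Yersinia_rubra.

13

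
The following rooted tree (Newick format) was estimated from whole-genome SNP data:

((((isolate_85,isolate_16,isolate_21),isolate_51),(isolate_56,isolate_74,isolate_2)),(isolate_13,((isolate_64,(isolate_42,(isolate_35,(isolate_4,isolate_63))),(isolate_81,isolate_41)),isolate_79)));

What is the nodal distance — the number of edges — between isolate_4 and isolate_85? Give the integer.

The MRCA of isolate_4 and isolate_85 is the root of the tree.
From isolate_4 up to that node: 7 branches. From isolate_85 up to the same node: 4 branches. Total: 7 + 4 = 11.

11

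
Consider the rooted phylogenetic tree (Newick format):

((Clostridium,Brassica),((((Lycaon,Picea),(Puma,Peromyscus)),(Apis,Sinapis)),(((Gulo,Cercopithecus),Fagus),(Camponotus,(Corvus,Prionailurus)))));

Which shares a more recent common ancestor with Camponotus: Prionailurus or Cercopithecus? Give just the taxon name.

Prionailurus

The MRCA of Camponotus and Prionailurus subtends (Camponotus,(Corvus,Prionailurus)) (3 taxa).
The MRCA of Camponotus and Cercopithecus subtends (((Gulo,Cercopithecus),Fagus),(Camponotus,(Corvus,Prionailurus))) (6 taxa).
The first is nested inside the second, so Camponotus shares a more recent common ancestor with Prionailurus.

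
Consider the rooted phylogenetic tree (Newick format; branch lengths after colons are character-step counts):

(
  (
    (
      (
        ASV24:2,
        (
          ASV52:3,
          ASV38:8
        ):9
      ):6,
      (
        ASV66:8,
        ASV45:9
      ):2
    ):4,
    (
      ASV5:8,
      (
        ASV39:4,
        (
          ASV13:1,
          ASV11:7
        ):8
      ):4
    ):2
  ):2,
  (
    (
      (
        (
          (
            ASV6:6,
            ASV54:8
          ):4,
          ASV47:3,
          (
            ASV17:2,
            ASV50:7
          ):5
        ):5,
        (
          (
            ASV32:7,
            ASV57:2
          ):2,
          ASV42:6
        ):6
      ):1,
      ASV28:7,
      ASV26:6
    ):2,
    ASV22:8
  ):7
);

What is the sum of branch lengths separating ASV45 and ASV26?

The path runs ASV45 → … → MRCA → … → ASV26; the MRCA is the root of the tree.
Branch lengths along that path: 9 + 2 + 4 + 2 + 7 + 2 + 6 = 32.

32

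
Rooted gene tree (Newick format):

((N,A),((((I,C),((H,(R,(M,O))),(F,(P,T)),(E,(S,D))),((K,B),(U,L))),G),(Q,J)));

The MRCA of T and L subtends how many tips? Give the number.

16

The MRCA of T and L is the node subtending ((I,C),((H,(R,(M,O))),(F,(P,T)),(E,(S,D))),((K,B),(U,L))).
That clade contains 16 terminal taxa: B, C, D, E, F, H, I, K, L, M, O, P, R, S, T, U.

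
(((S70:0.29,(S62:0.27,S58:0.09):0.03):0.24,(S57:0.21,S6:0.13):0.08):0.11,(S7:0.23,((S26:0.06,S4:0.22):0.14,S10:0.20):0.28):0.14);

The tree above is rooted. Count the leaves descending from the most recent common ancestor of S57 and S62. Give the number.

The MRCA of S57 and S62 is the node subtending ((S70,(S62,S58)),(S57,S6)).
That clade contains 5 terminal taxa: S57, S58, S6, S62, S70.

5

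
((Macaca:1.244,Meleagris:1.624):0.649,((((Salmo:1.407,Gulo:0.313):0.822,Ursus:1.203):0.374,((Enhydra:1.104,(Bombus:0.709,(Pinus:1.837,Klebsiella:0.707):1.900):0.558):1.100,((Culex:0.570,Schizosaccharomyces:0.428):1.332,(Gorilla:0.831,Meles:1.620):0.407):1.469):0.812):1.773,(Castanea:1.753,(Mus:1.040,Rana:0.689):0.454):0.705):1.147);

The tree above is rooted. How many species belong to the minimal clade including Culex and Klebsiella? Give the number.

8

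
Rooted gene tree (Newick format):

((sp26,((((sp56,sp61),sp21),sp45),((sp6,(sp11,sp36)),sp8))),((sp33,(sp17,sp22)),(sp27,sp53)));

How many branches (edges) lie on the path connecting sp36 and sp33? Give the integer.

9

The MRCA of sp36 and sp33 is the root of the tree.
From sp36 up to that node: 6 branches. From sp33 up to the same node: 3 branches. Total: 6 + 3 = 9.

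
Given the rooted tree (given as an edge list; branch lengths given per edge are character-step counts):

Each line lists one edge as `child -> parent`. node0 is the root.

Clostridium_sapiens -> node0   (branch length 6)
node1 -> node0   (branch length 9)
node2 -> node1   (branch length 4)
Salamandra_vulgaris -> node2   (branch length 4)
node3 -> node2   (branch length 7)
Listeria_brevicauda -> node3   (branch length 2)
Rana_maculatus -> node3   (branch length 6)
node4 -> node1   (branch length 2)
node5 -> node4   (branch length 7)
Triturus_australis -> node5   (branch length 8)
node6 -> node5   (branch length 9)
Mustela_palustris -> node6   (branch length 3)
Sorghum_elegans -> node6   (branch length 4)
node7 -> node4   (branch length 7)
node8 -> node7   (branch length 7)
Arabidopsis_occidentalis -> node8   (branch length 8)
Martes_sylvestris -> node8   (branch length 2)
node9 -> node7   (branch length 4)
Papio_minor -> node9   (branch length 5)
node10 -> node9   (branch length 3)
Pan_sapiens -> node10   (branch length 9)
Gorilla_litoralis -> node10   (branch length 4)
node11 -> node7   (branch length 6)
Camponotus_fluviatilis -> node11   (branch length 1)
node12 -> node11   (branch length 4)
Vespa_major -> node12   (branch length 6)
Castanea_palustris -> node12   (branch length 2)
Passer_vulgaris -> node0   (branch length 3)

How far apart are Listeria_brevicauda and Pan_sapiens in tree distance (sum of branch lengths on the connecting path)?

The path runs Listeria_brevicauda → … → MRCA → … → Pan_sapiens; the MRCA is the node subtending ((Salamandra_vulgaris,(Listeria_brevicauda,Rana_maculatus)),((Triturus_australis,(Mustela_palustris,Sorghum_elegans)),((Arabidopsis_occidentalis,Martes_sylvestris),(Papio_minor,(Pan_sapiens,Gorilla_litoralis)),(Camponotus_fluviatilis,(Vespa_major,Castanea_palustris))))).
Branch lengths along that path: 2 + 7 + 4 + 2 + 7 + 4 + 3 + 9 = 38.

38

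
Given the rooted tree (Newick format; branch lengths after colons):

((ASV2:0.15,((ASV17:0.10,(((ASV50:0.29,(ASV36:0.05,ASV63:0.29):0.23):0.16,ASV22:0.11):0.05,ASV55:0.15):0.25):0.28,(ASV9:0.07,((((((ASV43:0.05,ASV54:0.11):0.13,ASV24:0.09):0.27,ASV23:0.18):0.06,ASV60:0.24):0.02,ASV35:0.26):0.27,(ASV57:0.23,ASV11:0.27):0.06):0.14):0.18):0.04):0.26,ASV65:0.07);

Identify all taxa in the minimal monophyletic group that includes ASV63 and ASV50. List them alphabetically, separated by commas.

ASV36, ASV50, ASV63

Tracing ASV63: it sits inside (ASV36,ASV63).
Tracing ASV50: it sits inside (ASV50,(ASV36,ASV63)).
The smallest clade enclosing both is (ASV50,(ASV36,ASV63)); the answer is its 3 terminal taxa in alphabetical order.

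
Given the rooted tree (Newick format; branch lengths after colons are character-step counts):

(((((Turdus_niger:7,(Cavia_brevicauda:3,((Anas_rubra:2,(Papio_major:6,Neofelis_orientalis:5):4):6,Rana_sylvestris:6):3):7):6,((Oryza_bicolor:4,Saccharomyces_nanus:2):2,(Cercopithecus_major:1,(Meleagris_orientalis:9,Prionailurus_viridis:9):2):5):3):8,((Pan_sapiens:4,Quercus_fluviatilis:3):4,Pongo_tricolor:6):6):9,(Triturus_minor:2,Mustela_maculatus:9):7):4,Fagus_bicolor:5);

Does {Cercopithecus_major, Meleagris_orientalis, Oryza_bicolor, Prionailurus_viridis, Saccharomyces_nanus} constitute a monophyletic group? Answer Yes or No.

The most recent common ancestor of these taxa subtends ((Oryza_bicolor,Saccharomyces_nanus),(Cercopithecus_major,(Meleagris_orientalis,Prionailurus_viridis))).
That clade has exactly 5 tips — every listed taxon and nothing else — so the group is monophyletic.

Yes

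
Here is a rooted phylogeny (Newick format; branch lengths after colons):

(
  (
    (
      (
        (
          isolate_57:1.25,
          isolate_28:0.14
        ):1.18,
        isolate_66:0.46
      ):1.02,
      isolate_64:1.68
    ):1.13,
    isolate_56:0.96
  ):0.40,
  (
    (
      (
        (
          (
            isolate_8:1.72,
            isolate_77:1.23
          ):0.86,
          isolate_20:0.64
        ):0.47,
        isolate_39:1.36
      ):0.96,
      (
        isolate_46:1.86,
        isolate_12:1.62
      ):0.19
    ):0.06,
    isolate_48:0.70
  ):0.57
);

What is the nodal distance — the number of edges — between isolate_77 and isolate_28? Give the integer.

The MRCA of isolate_77 and isolate_28 is the root of the tree.
From isolate_77 up to that node: 6 branches. From isolate_28 up to the same node: 5 branches. Total: 6 + 5 = 11.

11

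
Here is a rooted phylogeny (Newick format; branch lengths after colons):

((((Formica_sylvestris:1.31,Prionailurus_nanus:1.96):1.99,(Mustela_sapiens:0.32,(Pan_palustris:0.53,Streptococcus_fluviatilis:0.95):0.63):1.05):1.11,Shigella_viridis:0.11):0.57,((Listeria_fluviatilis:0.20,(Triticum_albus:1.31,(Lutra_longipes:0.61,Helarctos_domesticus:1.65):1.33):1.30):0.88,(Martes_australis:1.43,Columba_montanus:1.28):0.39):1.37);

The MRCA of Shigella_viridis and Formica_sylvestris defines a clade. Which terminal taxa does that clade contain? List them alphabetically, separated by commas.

Formica_sylvestris, Mustela_sapiens, Pan_palustris, Prionailurus_nanus, Shigella_viridis, Streptococcus_fluviatilis

Tracing Shigella_viridis: it sits inside (((Formica_sylvestris,Prionailurus_nanus),(Mustela_sapiens,(Pan_palustris,Streptococcus_fluviatilis))),Shigella_viridis).
Tracing Formica_sylvestris: it sits inside (Formica_sylvestris,Prionailurus_nanus).
The smallest clade enclosing both is (((Formica_sylvestris,Prionailurus_nanus),(Mustela_sapiens,(Pan_palustris,Streptococcus_fluviatilis))),Shigella_viridis); the answer is its 6 terminal taxa in alphabetical order.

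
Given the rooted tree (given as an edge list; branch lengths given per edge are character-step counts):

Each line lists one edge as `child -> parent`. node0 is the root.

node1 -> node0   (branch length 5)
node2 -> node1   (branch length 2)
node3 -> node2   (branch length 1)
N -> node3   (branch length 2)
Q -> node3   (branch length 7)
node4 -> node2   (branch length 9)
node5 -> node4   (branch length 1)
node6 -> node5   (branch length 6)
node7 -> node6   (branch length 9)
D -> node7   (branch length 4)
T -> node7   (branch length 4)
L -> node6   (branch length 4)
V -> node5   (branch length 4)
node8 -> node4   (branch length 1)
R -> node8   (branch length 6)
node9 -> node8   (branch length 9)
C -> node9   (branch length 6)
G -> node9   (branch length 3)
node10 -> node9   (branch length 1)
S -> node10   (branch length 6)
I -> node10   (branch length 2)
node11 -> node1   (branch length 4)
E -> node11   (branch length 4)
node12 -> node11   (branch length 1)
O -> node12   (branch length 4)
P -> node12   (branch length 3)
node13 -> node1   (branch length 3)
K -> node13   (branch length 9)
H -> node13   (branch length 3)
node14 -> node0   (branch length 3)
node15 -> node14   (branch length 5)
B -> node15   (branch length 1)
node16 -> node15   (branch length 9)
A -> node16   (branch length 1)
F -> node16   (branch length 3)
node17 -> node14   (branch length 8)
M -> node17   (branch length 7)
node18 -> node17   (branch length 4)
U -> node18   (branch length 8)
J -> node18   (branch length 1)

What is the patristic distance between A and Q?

The path runs A → … → MRCA → … → Q; the MRCA is the root of the tree.
Branch lengths along that path: 1 + 9 + 5 + 3 + 5 + 2 + 1 + 7 = 33.

33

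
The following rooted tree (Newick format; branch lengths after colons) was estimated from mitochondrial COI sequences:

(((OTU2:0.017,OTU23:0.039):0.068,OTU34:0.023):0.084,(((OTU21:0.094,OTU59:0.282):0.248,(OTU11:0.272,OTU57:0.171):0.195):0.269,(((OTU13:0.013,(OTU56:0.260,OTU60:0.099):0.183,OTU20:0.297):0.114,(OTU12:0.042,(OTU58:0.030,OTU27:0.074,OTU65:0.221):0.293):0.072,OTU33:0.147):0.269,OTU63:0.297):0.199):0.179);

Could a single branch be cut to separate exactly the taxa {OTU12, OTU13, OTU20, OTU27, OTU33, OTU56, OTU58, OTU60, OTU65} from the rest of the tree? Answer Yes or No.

The most recent common ancestor of these taxa subtends ((OTU13,(OTU56,OTU60),OTU20),(OTU12,(OTU58,OTU27,OTU65)),OTU33).
That clade has exactly 9 tips — every listed taxon and nothing else — so the group is monophyletic.

Yes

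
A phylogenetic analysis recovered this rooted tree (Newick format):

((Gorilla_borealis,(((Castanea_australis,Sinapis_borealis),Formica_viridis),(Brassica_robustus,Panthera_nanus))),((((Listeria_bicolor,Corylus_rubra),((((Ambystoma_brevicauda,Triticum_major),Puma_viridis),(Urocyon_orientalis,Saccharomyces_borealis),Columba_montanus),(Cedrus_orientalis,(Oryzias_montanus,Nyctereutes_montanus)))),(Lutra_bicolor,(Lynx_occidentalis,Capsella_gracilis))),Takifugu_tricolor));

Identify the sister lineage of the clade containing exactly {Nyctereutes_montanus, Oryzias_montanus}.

Cedrus_orientalis

The clade containing exactly {Nyctereutes_montanus, Oryzias_montanus} attaches to the tree at the node subtending (Cedrus_orientalis,(Oryzias_montanus,Nyctereutes_montanus)).
The other lineage descending from that same node — the sister group — is the single tip Cedrus_orientalis.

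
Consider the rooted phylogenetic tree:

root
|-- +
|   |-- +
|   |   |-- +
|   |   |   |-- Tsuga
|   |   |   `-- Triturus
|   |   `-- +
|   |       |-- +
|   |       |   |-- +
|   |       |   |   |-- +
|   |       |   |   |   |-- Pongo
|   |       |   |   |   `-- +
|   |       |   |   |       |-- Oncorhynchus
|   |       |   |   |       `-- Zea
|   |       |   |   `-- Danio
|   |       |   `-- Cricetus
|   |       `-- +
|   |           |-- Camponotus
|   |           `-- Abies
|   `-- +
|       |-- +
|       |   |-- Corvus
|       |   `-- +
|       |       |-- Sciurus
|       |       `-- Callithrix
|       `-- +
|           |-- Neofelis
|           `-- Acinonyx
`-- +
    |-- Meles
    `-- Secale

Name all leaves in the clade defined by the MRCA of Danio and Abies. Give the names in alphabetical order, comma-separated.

Tracing Danio: it sits inside ((Pongo,(Oncorhynchus,Zea)),Danio).
Tracing Abies: it sits inside (Camponotus,Abies).
The smallest clade enclosing both is ((((Pongo,(Oncorhynchus,Zea)),Danio),Cricetus),(Camponotus,Abies)); the answer is its 7 terminal taxa in alphabetical order.

Abies, Camponotus, Cricetus, Danio, Oncorhynchus, Pongo, Zea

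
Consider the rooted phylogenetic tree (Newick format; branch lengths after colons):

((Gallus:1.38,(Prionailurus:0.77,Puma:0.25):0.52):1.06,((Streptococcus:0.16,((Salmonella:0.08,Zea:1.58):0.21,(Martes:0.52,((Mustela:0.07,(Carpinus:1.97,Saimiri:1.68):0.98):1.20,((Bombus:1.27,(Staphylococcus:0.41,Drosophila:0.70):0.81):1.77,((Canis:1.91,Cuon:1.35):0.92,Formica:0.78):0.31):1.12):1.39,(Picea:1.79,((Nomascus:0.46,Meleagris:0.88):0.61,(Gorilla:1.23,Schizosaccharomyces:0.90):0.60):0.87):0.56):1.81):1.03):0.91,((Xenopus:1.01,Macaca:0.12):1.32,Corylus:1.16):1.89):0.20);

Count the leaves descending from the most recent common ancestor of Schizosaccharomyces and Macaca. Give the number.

21

The MRCA of Schizosaccharomyces and Macaca is the node subtending ((Streptococcus,((Salmonella,Zea),(Martes,((Mustela,(Carpinus,Saimiri)),((Bombus,(Staphylococcus,Drosophila)),((Canis,Cuon),Formica))),(Picea,((Nomascus,Meleagris),(Gorilla,Schizosaccharomyces)))))),((Xenopus,Macaca),Corylus)).
That clade contains 21 terminal taxa: Bombus, Canis, Carpinus, Corylus, Cuon, Drosophila, Formica, Gorilla, Macaca, Martes, Meleagris, Mustela, Nomascus, Picea, Saimiri, Salmonella, Schizosaccharomyces, Staphylococcus, Streptococcus, Xenopus, Zea.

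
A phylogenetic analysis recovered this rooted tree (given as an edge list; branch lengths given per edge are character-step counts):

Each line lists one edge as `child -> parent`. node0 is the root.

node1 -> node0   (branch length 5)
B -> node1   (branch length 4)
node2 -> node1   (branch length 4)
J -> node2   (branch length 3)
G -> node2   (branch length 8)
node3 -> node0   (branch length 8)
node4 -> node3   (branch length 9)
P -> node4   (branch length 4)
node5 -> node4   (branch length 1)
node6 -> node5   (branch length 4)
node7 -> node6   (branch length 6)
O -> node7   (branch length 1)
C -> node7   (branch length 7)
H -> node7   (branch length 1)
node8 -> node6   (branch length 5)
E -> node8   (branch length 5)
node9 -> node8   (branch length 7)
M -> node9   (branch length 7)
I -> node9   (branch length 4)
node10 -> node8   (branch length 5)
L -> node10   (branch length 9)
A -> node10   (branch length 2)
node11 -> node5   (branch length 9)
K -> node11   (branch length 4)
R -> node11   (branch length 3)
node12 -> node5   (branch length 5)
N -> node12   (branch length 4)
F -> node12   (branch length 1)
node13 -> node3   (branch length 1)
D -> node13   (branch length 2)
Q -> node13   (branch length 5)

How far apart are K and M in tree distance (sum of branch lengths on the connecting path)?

36

The path runs K → … → MRCA → … → M; the MRCA is the node subtending (((O,C,H),(E,(M,I),(L,A))),(K,R),(N,F)).
Branch lengths along that path: 4 + 9 + 4 + 5 + 7 + 7 = 36.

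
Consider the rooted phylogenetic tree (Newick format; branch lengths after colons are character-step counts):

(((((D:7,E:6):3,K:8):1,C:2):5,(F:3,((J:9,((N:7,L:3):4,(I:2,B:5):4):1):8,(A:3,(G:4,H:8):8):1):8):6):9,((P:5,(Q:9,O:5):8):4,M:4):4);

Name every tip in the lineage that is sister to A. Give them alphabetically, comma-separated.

A attaches to the tree at the node subtending (A,(G,H)).
The other lineage descending from that same node — the sister group — is (G,H); its 2 tips in alphabetical order are the answer.

G, H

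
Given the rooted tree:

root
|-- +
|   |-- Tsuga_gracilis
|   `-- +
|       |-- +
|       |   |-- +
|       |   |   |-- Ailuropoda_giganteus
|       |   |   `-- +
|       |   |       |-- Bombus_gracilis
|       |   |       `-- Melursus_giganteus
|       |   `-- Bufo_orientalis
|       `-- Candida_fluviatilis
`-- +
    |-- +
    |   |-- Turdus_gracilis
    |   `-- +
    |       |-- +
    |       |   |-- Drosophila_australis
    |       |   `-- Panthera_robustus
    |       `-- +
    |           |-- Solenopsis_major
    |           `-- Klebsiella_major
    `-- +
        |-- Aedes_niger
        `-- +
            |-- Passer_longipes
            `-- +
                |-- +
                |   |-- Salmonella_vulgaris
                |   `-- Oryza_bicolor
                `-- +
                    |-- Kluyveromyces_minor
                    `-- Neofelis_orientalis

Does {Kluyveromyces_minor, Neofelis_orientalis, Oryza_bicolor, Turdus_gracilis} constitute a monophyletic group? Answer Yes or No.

The MRCA of the listed taxa subtends ((Turdus_gracilis,((Drosophila_australis,Panthera_robustus),(Solenopsis_major,Klebsiella_major))),(Aedes_niger,(Passer_longipes,((Salmonella_vulgaris,Oryza_bicolor),(Kluyveromyces_minor,Neofelis_orientalis))))).
That clade also contains Aedes_niger, Drosophila_australis, Klebsiella_major, Panthera_robustus, Passer_longipes, Salmonella_vulgaris, Solenopsis_major, which are not in the proposed group, so the group is not monophyletic.

No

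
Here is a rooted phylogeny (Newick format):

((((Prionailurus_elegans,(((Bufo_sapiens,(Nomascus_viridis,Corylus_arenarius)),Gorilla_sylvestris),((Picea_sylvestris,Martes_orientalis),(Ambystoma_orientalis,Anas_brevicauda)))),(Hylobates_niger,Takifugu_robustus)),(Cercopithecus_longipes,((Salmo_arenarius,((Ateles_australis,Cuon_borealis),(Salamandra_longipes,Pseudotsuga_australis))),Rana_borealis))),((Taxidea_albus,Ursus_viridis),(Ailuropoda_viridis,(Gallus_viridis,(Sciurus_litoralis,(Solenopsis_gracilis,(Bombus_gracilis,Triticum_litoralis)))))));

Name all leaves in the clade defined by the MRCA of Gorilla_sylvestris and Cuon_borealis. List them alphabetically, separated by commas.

Ambystoma_orientalis, Anas_brevicauda, Ateles_australis, Bufo_sapiens, Cercopithecus_longipes, Corylus_arenarius, Cuon_borealis, Gorilla_sylvestris, Hylobates_niger, Martes_orientalis, Nomascus_viridis, Picea_sylvestris, Prionailurus_elegans, Pseudotsuga_australis, Rana_borealis, Salamandra_longipes, Salmo_arenarius, Takifugu_robustus

Tracing Gorilla_sylvestris: it sits inside ((Bufo_sapiens,(Nomascus_viridis,Corylus_arenarius)),Gorilla_sylvestris).
Tracing Cuon_borealis: it sits inside (Ateles_australis,Cuon_borealis).
The smallest clade enclosing both is (((Prionailurus_elegans,(((Bufo_sapiens,(Nomascus_viridis,Corylus_arenarius)),Gorilla_sylvestris),((Picea_sylvestris,Martes_orientalis),(Ambystoma_orientalis,Anas_brevicauda)))),(Hylobates_niger,Takifugu_robustus)),(Cercopithecus_longipes,((Salmo_arenarius,((Ateles_australis,Cuon_borealis),(Salamandra_longipes,Pseudotsuga_australis))),Rana_borealis))); the answer is its 18 terminal taxa in alphabetical order.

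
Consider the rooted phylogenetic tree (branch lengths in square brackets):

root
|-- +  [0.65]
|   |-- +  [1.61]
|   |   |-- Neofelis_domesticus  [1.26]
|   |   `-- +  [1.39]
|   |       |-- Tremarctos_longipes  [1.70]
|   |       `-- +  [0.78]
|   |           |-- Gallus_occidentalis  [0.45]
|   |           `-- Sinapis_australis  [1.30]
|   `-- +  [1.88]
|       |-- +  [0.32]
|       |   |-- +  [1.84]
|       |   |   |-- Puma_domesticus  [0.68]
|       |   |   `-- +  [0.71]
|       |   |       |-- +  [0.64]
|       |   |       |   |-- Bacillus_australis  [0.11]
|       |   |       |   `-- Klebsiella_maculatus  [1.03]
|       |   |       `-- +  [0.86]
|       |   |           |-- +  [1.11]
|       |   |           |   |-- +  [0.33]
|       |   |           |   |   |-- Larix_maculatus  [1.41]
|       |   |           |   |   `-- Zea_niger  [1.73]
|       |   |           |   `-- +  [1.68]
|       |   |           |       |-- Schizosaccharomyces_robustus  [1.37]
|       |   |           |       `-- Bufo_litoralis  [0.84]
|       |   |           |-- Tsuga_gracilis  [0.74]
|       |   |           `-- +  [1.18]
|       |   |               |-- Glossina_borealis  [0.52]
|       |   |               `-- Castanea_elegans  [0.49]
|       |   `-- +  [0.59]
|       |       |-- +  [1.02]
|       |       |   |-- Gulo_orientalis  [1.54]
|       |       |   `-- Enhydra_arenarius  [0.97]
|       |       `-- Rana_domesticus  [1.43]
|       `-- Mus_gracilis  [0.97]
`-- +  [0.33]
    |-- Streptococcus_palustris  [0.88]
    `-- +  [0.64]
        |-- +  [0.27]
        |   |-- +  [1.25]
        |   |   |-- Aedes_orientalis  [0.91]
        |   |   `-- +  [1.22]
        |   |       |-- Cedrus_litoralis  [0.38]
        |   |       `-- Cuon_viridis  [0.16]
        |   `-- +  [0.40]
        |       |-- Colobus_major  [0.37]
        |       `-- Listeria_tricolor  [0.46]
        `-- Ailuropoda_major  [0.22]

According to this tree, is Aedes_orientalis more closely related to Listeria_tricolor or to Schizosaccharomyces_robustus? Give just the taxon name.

Listeria_tricolor

The MRCA of Aedes_orientalis and Listeria_tricolor subtends ((Aedes_orientalis,(Cedrus_litoralis,Cuon_viridis)),(Colobus_major,Listeria_tricolor)) (5 taxa).
The MRCA of Aedes_orientalis and Schizosaccharomyces_robustus is the root, subtending the entire tree (25 taxa).
The first is nested inside the second, so Aedes_orientalis shares a more recent common ancestor with Listeria_tricolor.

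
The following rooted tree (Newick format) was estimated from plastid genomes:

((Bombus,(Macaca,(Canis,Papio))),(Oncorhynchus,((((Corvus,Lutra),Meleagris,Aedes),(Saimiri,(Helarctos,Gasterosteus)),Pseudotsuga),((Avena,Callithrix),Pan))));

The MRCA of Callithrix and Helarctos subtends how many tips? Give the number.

11

The MRCA of Callithrix and Helarctos is the node subtending ((((Corvus,Lutra),Meleagris,Aedes),(Saimiri,(Helarctos,Gasterosteus)),Pseudotsuga),((Avena,Callithrix),Pan)).
That clade contains 11 terminal taxa: Aedes, Avena, Callithrix, Corvus, Gasterosteus, Helarctos, Lutra, Meleagris, Pan, Pseudotsuga, Saimiri.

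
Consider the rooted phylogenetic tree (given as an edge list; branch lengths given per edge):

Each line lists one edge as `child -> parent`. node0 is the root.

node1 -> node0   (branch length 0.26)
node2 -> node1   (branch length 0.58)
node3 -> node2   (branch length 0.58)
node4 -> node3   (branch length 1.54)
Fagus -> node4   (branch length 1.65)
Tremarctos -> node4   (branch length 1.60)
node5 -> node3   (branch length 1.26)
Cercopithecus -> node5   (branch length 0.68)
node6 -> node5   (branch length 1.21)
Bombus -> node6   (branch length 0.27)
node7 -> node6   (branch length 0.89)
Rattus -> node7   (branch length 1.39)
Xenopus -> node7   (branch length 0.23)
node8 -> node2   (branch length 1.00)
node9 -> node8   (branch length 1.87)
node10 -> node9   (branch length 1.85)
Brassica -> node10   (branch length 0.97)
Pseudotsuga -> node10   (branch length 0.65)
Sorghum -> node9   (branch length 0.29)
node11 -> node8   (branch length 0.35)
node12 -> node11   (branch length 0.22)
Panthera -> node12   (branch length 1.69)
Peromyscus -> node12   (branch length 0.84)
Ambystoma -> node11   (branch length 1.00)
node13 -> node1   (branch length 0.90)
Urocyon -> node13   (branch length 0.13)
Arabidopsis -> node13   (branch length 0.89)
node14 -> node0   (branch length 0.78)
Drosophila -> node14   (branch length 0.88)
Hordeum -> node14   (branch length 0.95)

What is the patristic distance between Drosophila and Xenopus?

The path runs Drosophila → … → MRCA → … → Xenopus; the MRCA is the root of the tree.
Branch lengths along that path: 0.88 + 0.78 + 0.26 + 0.58 + 0.58 + 1.26 + 1.21 + 0.89 + 0.23 = 6.67.

6.67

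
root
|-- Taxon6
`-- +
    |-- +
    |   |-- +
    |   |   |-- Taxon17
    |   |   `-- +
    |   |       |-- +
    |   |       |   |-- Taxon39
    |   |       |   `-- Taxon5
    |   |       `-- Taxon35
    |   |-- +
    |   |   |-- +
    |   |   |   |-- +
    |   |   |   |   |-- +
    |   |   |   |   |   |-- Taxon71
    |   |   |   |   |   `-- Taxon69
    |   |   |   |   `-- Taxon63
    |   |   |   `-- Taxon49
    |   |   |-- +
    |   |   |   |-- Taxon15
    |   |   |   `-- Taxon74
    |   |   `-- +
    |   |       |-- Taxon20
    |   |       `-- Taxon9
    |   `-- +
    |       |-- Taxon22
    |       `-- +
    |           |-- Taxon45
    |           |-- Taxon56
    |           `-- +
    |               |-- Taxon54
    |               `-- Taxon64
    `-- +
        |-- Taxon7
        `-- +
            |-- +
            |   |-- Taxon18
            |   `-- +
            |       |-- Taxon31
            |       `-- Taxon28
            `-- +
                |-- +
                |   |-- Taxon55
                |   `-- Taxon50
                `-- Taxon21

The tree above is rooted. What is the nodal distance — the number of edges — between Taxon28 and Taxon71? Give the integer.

The MRCA of Taxon28 and Taxon71 is the node subtending (((Taxon17,((Taxon39,Taxon5),Taxon35)),((((Taxon71,Taxon69),Taxon63),Taxon49),(Taxon15,Taxon74),(Taxon20,Taxon9)),(Taxon22,(Taxon45,Taxon56,(Taxon54,Taxon64)))),(Taxon7,((Taxon18,(Taxon31,Taxon28)),((Taxon55,Taxon50),Taxon21)))).
From Taxon28 up to that node: 5 branches. From Taxon71 up to the same node: 6 branches. Total: 5 + 6 = 11.

11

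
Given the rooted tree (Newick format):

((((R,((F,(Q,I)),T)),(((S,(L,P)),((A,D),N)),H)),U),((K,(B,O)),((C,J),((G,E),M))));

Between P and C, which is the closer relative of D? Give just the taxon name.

The MRCA of D and P subtends ((S,(L,P)),((A,D),N)) (6 taxa).
The MRCA of D and C is the root, subtending the entire tree (21 taxa).
The first is nested inside the second, so D shares a more recent common ancestor with P.

P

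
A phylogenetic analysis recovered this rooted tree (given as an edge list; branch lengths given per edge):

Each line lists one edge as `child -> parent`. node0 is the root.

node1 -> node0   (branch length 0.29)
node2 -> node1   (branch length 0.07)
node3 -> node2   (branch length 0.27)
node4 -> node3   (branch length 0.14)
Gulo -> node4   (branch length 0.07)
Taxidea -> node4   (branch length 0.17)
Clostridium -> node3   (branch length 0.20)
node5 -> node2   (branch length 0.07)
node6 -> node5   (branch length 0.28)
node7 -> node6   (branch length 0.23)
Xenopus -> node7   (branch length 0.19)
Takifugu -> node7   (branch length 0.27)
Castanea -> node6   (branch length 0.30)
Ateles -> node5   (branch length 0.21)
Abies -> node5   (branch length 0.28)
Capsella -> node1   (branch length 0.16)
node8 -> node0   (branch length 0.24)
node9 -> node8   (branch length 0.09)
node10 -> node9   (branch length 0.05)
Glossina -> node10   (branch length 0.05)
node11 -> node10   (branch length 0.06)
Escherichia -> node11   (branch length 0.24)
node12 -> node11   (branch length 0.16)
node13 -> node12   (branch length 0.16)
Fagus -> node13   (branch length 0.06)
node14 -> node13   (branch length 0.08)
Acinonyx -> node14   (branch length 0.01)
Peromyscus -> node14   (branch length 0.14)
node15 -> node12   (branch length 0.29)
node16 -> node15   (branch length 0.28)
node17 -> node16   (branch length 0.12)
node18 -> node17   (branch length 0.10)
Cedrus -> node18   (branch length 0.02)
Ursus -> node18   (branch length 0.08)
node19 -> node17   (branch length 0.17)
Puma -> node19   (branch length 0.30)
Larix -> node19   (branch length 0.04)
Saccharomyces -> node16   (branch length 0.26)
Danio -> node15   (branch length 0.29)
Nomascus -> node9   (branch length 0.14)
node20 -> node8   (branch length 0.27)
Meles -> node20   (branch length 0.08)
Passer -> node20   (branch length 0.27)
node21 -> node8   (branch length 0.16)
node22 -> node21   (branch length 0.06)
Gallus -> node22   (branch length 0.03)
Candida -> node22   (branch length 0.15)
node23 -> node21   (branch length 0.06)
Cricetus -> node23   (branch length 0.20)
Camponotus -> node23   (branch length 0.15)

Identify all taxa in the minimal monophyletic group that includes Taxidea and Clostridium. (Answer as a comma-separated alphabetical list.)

Tracing Taxidea: it sits inside (Gulo,Taxidea).
Tracing Clostridium: it sits inside ((Gulo,Taxidea),Clostridium).
The smallest clade enclosing both is ((Gulo,Taxidea),Clostridium); the answer is its 3 terminal taxa in alphabetical order.

Clostridium, Gulo, Taxidea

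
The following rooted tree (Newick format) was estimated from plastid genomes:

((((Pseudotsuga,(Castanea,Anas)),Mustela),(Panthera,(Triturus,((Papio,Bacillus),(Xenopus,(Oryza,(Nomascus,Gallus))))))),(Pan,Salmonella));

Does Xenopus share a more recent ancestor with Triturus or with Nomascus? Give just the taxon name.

Nomascus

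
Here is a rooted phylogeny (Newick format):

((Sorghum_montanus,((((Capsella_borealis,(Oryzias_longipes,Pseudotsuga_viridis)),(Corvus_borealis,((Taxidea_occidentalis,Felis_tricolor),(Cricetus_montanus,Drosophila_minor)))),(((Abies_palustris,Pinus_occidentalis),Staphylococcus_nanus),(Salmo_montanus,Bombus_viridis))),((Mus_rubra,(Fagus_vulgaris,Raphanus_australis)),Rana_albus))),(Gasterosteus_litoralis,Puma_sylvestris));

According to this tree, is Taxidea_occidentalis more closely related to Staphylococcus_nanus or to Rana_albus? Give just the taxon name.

Staphylococcus_nanus

The MRCA of Taxidea_occidentalis and Staphylococcus_nanus subtends (((Capsella_borealis,(Oryzias_longipes,Pseudotsuga_viridis)),(Corvus_borealis,((Taxidea_occidentalis,Felis_tricolor),(Cricetus_montanus,Drosophila_minor)))),(((Abies_palustris,Pinus_occidentalis),Staphylococcus_nanus),(Salmo_montanus,Bombus_viridis))) (13 taxa).
The MRCA of Taxidea_occidentalis and Rana_albus subtends ((((Capsella_borealis,(Oryzias_longipes,Pseudotsuga_viridis)),(Corvus_borealis,((Taxidea_occidentalis,Felis_tricolor),(Cricetus_montanus,Drosophila_minor)))),(((Abies_palustris,Pinus_occidentalis),Staphylococcus_nanus),(Salmo_montanus,Bombus_viridis))),((Mus_rubra,(Fagus_vulgaris,Raphanus_australis)),Rana_albus)) (17 taxa).
The first is nested inside the second, so Taxidea_occidentalis shares a more recent common ancestor with Staphylococcus_nanus.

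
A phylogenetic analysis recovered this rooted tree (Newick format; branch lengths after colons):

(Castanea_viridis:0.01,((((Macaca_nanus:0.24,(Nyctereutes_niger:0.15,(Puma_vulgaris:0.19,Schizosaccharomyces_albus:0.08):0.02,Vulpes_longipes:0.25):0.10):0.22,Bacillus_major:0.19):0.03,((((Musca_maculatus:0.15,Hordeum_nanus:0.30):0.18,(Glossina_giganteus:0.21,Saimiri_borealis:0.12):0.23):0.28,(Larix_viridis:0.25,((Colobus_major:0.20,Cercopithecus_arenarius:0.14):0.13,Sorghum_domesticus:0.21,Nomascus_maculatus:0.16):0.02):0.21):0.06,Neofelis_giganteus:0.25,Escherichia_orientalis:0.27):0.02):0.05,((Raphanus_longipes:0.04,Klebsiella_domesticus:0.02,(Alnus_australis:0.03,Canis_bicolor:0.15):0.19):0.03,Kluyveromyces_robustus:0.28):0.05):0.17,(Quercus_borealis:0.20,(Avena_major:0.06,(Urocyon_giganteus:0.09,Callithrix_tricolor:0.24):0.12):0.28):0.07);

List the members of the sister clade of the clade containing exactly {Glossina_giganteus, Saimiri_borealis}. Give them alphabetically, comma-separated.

The clade containing exactly {Glossina_giganteus, Saimiri_borealis} attaches to the tree at the node subtending ((Musca_maculatus,Hordeum_nanus),(Glossina_giganteus,Saimiri_borealis)).
The other lineage descending from that same node — the sister group — is (Musca_maculatus,Hordeum_nanus); its 2 tips in alphabetical order are the answer.

Hordeum_nanus, Musca_maculatus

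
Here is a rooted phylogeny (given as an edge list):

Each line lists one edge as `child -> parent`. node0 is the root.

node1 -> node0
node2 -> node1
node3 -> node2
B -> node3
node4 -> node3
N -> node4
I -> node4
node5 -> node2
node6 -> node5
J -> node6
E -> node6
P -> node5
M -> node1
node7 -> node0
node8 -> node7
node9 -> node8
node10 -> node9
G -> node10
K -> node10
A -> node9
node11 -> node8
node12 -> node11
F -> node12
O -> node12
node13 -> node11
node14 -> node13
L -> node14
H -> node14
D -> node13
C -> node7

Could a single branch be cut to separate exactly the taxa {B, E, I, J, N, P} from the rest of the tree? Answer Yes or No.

Yes

The most recent common ancestor of these taxa subtends ((B,(N,I)),((J,E),P)).
That clade has exactly 6 tips — every listed taxon and nothing else — so the group is monophyletic.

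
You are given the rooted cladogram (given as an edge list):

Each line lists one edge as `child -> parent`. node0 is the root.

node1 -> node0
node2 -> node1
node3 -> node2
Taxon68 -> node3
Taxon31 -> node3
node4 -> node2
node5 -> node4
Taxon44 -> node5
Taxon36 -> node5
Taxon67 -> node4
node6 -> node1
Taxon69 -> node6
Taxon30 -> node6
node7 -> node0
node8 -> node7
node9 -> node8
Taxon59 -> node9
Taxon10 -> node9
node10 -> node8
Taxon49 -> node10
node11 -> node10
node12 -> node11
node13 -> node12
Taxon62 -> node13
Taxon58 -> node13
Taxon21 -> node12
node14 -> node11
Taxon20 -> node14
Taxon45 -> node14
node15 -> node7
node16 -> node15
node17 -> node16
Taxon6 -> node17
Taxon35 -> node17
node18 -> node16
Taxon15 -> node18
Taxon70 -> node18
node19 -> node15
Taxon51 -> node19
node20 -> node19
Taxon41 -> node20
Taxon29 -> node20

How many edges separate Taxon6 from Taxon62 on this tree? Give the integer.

10

The MRCA of Taxon6 and Taxon62 is the node subtending (((Taxon59,Taxon10),(Taxon49,(((Taxon62,Taxon58),Taxon21),(Taxon20,Taxon45)))),(((Taxon6,Taxon35),(Taxon15,Taxon70)),(Taxon51,(Taxon41,Taxon29)))).
From Taxon6 up to that node: 4 branches. From Taxon62 up to the same node: 6 branches. Total: 4 + 6 = 10.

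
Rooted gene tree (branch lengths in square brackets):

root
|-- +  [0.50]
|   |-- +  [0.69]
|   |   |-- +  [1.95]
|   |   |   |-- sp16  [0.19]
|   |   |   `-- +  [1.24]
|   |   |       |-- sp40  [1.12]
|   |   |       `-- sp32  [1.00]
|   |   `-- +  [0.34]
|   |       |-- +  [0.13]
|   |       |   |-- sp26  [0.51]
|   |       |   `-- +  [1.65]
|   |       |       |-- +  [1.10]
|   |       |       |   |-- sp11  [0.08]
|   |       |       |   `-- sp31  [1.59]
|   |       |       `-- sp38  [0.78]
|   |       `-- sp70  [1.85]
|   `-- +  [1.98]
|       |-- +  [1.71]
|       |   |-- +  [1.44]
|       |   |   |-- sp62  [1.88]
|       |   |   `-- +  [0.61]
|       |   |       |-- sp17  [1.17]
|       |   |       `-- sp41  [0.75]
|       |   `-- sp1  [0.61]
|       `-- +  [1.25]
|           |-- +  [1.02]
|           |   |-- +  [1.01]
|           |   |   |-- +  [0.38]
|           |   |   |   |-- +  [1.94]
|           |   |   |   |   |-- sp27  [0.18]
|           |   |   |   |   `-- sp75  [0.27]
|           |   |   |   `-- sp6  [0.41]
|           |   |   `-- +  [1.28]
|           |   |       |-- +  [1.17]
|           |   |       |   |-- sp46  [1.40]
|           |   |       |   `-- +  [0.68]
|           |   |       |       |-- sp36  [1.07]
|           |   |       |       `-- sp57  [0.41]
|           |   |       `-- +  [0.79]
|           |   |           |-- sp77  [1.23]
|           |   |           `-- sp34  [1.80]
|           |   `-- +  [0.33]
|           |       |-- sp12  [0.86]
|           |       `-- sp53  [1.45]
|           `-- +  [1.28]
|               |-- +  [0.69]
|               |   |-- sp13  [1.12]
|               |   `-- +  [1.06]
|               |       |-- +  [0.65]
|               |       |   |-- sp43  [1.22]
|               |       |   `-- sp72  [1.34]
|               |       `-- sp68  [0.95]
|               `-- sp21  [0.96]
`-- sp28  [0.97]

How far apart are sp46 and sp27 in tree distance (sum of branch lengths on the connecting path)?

The path runs sp46 → … → MRCA → … → sp27; the MRCA is the node subtending (((sp27,sp75),sp6),((sp46,(sp36,sp57)),(sp77,sp34))).
Branch lengths along that path: 1.40 + 1.17 + 1.28 + 0.38 + 1.94 + 0.18 = 6.35.

6.35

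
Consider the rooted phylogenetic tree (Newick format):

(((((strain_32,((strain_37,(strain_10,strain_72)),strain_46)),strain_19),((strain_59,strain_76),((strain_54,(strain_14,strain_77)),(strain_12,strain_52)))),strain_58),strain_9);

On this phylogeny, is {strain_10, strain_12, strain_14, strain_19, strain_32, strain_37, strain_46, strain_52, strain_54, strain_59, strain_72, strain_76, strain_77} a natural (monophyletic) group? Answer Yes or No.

Yes

The most recent common ancestor of these taxa subtends (((strain_32,((strain_37,(strain_10,strain_72)),strain_46)),strain_19),((strain_59,strain_76),((strain_54,(strain_14,strain_77)),(strain_12,strain_52)))).
That clade has exactly 13 tips — every listed taxon and nothing else — so the group is monophyletic.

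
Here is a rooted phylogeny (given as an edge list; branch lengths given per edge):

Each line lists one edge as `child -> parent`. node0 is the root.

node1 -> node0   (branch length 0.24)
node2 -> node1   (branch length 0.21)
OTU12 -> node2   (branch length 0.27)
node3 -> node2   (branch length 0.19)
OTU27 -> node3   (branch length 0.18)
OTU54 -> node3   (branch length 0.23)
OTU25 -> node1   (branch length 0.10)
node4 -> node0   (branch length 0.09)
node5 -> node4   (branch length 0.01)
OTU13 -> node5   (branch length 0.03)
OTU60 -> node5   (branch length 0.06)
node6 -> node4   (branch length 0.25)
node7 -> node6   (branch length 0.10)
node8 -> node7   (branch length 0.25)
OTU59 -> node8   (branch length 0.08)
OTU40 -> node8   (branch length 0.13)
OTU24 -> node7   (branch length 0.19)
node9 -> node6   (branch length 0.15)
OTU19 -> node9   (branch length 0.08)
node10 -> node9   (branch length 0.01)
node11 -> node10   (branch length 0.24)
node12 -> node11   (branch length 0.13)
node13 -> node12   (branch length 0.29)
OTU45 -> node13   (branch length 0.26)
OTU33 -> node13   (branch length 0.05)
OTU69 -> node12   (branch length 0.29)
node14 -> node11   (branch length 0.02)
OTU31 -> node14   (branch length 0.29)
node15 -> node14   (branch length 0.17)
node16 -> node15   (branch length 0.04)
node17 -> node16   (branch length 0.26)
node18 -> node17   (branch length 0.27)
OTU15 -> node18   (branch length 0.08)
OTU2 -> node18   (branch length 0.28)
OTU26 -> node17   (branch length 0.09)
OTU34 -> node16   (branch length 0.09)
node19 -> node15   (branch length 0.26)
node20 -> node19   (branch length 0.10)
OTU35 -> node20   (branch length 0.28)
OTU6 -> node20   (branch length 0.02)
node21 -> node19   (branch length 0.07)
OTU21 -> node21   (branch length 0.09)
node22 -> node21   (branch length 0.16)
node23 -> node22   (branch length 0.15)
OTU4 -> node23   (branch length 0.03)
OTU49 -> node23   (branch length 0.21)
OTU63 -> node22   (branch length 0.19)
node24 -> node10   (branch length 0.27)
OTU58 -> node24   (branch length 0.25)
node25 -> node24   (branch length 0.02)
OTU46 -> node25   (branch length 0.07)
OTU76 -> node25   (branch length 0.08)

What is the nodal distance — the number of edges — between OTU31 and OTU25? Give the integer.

9

The MRCA of OTU31 and OTU25 is the root of the tree.
From OTU31 up to that node: 7 branches. From OTU25 up to the same node: 2 branches. Total: 7 + 2 = 9.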